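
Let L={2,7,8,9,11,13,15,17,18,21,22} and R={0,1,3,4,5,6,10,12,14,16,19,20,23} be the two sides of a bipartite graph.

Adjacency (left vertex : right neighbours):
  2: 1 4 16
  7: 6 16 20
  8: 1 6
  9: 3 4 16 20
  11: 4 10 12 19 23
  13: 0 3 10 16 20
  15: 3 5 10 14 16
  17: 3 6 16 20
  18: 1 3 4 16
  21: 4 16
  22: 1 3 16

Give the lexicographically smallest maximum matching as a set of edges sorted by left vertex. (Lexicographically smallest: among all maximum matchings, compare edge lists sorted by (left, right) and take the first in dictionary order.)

|M| = 9 (so the lex-smallest maximum matching has 9 edges)
process left vertices in ascending order; for each, take the smallest-labelled available neighbour that still permits 9 edges overall, or leave it unmatched if none does
lex-smallest matching: {2-1, 7-6, 9-3, 11-10, 13-0, 15-5, 17-20, 18-4, 21-16}

Lex-smallest maximum matching: {(2,1), (7,6), (9,3), (11,10), (13,0), (15,5), (17,20), (18,4), (21,16)}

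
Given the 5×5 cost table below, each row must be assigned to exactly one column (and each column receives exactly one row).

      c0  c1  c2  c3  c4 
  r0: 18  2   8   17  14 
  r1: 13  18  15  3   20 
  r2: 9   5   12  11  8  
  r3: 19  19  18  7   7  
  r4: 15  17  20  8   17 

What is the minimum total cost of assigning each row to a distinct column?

optimal assignment: row0→col2 (cost 8), row1→col3 (cost 3), row2→col1 (cost 5), row3→col4 (cost 7), row4→col0 (cost 15)
total = 8 + 3 + 5 + 7 + 15 = 38

Minimum assignment cost: 38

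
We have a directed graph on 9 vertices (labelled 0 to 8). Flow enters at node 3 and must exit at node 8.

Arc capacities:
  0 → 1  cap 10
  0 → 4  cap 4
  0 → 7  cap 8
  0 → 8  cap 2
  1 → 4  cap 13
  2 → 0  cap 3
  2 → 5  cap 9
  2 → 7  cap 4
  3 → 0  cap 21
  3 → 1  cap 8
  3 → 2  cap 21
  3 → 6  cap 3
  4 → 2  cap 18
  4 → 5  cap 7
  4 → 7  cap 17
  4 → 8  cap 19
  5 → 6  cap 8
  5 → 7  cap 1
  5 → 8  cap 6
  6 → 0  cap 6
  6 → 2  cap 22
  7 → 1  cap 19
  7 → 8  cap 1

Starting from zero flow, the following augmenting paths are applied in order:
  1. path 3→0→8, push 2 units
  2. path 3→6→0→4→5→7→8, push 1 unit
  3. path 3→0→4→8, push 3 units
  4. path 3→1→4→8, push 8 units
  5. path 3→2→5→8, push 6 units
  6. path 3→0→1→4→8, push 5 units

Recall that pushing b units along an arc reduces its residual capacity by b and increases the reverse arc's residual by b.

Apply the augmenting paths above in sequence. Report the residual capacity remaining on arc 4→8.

Residual capacity of (4,8): 3

after path 1 (3→0→8, push 2): res(4,8)=19
after path 2 (3→6→0→4→5→7→8, push 1): res(4,8)=19
after path 3 (3→0→4→8, push 3): res(4,8)=16
after path 4 (3→1→4→8, push 8): res(4,8)=8
after path 5 (3→2→5→8, push 6): res(4,8)=8
after path 6 (3→0→1→4→8, push 5): res(4,8)=3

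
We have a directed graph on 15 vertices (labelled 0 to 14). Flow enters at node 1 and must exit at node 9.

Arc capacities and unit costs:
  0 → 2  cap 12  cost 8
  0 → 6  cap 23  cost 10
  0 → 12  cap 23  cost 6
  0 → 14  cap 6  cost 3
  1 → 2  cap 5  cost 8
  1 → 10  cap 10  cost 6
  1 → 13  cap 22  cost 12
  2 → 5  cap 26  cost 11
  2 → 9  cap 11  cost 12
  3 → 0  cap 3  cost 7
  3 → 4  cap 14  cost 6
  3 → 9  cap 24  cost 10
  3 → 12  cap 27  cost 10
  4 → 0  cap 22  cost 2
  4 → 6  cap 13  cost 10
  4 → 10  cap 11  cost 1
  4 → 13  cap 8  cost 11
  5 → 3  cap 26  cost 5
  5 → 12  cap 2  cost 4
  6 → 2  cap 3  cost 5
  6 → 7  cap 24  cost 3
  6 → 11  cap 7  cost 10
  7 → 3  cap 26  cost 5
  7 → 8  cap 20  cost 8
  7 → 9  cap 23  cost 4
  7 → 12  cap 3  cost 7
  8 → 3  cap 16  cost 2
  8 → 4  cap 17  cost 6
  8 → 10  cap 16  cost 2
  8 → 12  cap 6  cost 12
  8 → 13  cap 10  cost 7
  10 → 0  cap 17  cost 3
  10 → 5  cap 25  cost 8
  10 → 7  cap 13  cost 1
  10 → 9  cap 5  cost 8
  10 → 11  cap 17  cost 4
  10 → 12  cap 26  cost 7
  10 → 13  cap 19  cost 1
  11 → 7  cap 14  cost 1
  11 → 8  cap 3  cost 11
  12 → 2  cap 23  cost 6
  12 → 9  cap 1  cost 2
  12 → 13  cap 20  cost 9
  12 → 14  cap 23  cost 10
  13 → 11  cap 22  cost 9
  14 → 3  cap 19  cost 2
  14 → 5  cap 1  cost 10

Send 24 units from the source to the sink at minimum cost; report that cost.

shortest-cost path #1: 1→10→7→9 push 10 @ unit cost 11 (adds 110)
shortest-cost path #2: 1→2→9 push 5 @ unit cost 20 (adds 100)
shortest-cost path #3: 1→13→11→7→9 push 9 @ unit cost 26 (adds 234)
total cost = 444

Minimum cost for 24 units: 444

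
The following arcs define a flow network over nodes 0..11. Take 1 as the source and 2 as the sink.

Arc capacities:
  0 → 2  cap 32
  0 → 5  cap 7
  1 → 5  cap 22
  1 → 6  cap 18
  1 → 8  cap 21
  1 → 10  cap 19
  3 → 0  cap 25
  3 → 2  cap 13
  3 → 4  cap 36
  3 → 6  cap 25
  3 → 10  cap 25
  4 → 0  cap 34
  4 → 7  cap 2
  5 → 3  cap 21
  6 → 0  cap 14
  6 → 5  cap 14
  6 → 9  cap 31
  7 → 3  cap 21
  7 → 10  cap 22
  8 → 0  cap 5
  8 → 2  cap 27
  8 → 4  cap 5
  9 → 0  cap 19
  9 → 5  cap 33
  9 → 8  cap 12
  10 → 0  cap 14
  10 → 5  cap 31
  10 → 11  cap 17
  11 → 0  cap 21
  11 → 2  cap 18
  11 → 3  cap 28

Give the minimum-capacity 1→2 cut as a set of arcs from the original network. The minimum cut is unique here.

augment #1: 1→8→2 push 21
augment #2: 1→5→3→2 push 13
augment #3: 1→6→0→2 push 14
augment #4: 1→10→0→2 push 14
augment #5: 1→10→11→2 push 5
augment #6: 1→5→3→0→2 push 4
augment #7: 1→6→9→8→2 push 4
augment #8: 1→5→3→10→11→2 push 4
max flow = 79; residual-reachable set from 1 gives S-side
cut edges (S→T): {(1,6), (1,8), (1,10), (5,3)} total cap 79

Min-cut arcs: {(1,6), (1,8), (1,10), (5,3)} (total capacity 79)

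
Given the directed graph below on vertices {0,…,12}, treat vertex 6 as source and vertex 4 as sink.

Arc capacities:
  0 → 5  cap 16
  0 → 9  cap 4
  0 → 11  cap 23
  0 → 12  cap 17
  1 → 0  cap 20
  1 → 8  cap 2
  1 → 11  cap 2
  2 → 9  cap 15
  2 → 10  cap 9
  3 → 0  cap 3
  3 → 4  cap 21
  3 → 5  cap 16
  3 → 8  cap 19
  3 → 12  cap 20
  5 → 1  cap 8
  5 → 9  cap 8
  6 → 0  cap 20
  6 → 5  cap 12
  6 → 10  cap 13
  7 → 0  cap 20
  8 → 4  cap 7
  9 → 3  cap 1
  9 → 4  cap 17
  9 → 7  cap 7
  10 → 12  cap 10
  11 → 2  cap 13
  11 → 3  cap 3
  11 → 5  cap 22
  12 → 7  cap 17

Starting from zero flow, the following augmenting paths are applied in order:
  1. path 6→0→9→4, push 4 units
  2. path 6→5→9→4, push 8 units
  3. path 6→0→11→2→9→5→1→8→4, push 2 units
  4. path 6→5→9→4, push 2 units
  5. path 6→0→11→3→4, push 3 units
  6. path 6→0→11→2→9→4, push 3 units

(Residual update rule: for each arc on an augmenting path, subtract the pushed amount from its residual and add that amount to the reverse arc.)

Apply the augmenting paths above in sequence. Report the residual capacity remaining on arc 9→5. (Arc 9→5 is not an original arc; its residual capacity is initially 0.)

Residual capacity of (9,5): 8

after path 1 (6→0→9→4, push 4): res(9,5)=0
after path 2 (6→5→9→4, push 8): res(9,5)=8
after path 3 (6→0→11→2→9→5→1→8→4, push 2): res(9,5)=6
after path 4 (6→5→9→4, push 2): res(9,5)=8
after path 5 (6→0→11→3→4, push 3): res(9,5)=8
after path 6 (6→0→11→2→9→4, push 3): res(9,5)=8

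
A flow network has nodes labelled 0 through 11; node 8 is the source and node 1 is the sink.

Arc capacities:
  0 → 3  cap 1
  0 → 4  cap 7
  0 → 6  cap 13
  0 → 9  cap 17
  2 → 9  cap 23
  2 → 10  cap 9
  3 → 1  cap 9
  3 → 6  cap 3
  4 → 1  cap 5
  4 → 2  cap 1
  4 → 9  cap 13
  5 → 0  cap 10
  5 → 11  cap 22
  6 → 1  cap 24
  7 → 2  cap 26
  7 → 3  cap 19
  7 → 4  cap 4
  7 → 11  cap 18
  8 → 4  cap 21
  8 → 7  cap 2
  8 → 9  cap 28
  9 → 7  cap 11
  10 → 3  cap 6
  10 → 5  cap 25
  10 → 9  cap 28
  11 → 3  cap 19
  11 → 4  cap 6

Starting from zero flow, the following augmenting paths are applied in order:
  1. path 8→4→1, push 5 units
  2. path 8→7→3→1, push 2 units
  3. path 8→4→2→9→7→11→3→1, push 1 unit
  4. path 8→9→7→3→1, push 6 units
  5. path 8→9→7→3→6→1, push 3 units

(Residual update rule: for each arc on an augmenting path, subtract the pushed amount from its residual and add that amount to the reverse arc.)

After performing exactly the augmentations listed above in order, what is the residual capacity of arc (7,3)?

Residual capacity of (7,3): 8

after path 1 (8→4→1, push 5): res(7,3)=19
after path 2 (8→7→3→1, push 2): res(7,3)=17
after path 3 (8→4→2→9→7→11→3→1, push 1): res(7,3)=17
after path 4 (8→9→7→3→1, push 6): res(7,3)=11
after path 5 (8→9→7→3→6→1, push 3): res(7,3)=8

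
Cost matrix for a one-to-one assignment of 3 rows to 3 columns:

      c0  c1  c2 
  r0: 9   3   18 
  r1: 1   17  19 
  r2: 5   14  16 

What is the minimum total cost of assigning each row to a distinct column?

optimal assignment: row0→col1 (cost 3), row1→col0 (cost 1), row2→col2 (cost 16)
total = 3 + 1 + 16 = 20

Minimum assignment cost: 20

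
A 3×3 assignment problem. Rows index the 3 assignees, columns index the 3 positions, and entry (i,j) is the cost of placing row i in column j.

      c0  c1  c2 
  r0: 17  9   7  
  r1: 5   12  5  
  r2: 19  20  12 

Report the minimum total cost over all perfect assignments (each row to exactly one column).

Minimum assignment cost: 26

optimal assignment: row0→col1 (cost 9), row1→col0 (cost 5), row2→col2 (cost 12)
total = 9 + 5 + 12 = 26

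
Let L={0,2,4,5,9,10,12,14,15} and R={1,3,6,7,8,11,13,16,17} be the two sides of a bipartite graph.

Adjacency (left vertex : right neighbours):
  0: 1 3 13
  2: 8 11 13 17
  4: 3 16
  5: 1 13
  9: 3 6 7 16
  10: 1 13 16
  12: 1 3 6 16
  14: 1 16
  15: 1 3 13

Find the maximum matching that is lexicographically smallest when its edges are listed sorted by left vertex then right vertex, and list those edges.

|M| = 7 (so the lex-smallest maximum matching has 7 edges)
process left vertices in ascending order; for each, take the smallest-labelled available neighbour that still permits 7 edges overall, or leave it unmatched if none does
lex-smallest matching: {0-1, 2-8, 4-3, 5-13, 9-7, 10-16, 12-6}

Lex-smallest maximum matching: {(0,1), (2,8), (4,3), (5,13), (9,7), (10,16), (12,6)}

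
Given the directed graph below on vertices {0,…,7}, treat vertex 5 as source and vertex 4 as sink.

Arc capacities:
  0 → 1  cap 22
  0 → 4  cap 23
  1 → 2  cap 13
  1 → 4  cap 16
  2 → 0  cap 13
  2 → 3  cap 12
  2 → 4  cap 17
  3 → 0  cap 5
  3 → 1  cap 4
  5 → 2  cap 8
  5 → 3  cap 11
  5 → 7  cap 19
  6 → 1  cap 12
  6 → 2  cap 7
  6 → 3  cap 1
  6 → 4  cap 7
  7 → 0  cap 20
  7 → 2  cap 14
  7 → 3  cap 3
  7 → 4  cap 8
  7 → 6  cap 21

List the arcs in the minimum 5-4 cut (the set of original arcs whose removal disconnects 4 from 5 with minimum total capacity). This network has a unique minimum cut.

Min-cut arcs: {(3,0), (3,1), (5,2), (5,7)} (total capacity 36)

augment #1: 5→2→4 push 8
augment #2: 5→7→4 push 8
augment #3: 5→3→0→4 push 5
augment #4: 5→3→1→4 push 4
augment #5: 5→7→0→4 push 11
max flow = 36; residual-reachable set from 5 gives S-side
cut edges (S→T): {(3,0), (3,1), (5,2), (5,7)} total cap 36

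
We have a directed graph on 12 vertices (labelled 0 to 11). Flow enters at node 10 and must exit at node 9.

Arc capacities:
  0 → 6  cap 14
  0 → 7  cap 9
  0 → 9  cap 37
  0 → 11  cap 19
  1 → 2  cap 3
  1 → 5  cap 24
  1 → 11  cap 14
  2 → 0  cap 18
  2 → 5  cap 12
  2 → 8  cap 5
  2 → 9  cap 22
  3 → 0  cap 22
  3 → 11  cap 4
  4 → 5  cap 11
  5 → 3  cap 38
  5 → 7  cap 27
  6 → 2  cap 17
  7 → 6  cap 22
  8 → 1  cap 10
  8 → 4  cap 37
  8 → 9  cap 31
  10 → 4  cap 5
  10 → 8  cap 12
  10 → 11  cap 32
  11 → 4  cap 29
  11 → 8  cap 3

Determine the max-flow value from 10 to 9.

Maximum flow value: 26

augment #1: 10→8→9 bottleneck 12, total now 12
augment #2: 10→11→8→9 bottleneck 3, total now 15
augment #3: 10→4→5→3→0→9 bottleneck 5, total now 20
augment #4: 10→11→4→5→3→0→9 bottleneck 6, total now 26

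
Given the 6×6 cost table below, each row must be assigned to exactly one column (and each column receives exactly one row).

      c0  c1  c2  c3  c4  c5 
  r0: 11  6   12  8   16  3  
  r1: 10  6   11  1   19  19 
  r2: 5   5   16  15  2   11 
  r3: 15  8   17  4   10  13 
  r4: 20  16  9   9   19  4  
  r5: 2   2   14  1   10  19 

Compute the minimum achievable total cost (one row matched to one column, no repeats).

optimal assignment: row0→col5 (cost 3), row1→col3 (cost 1), row2→col4 (cost 2), row3→col1 (cost 8), row4→col2 (cost 9), row5→col0 (cost 2)
total = 3 + 1 + 2 + 8 + 9 + 2 = 25

Minimum assignment cost: 25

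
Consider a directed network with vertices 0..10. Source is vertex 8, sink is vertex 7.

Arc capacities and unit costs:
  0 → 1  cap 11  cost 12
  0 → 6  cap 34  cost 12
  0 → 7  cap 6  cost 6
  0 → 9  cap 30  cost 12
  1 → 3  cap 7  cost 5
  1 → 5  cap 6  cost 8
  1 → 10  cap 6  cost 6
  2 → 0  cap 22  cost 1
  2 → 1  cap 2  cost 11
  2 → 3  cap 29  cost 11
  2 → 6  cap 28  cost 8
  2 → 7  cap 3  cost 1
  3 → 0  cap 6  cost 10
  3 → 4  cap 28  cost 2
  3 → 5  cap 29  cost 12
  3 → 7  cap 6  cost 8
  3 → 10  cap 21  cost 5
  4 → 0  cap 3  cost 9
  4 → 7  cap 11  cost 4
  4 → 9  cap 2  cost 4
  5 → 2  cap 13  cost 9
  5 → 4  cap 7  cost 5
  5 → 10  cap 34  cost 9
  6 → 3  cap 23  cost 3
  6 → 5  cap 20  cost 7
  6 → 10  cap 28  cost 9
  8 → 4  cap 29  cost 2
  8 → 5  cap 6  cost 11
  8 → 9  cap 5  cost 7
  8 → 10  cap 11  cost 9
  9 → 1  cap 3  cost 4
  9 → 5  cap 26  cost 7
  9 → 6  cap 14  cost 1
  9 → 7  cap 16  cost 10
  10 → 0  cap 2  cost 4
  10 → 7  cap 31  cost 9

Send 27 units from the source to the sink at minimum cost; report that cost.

Minimum cost for 27 units: 342

shortest-cost path #1: 8→4→7 push 11 @ unit cost 6 (adds 66)
shortest-cost path #2: 8→4→9→7 push 2 @ unit cost 16 (adds 32)
shortest-cost path #3: 8→9→7 push 5 @ unit cost 17 (adds 85)
shortest-cost path #4: 8→4→0→7 push 3 @ unit cost 17 (adds 51)
shortest-cost path #5: 8→10→7 push 6 @ unit cost 18 (adds 108)
total cost = 342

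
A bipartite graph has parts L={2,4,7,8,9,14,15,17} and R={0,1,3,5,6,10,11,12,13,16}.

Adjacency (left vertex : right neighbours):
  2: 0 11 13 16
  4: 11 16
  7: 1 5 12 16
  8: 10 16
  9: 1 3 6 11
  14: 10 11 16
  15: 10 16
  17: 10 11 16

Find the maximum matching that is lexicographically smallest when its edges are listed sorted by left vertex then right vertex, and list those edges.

Lex-smallest maximum matching: {(2,0), (4,11), (7,1), (8,10), (9,3), (14,16)}

|M| = 6 (so the lex-smallest maximum matching has 6 edges)
process left vertices in ascending order; for each, take the smallest-labelled available neighbour that still permits 6 edges overall, or leave it unmatched if none does
lex-smallest matching: {2-0, 4-11, 7-1, 8-10, 9-3, 14-16}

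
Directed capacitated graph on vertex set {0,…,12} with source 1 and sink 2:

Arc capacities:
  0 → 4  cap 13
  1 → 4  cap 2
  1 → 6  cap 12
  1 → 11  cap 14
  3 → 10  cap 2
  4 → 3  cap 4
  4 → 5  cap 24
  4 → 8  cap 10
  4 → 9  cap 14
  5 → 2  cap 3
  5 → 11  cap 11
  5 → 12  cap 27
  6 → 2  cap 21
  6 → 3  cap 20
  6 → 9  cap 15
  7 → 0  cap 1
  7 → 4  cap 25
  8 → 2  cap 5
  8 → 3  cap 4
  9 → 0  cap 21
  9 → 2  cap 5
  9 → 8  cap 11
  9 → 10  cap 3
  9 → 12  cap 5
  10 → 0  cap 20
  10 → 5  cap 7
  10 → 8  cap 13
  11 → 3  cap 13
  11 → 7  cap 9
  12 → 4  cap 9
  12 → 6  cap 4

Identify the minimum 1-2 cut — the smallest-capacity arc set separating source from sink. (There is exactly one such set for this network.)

Min-cut arcs: {(1,4), (1,6), (3,10), (11,7)} (total capacity 25)

augment #1: 1→6→2 push 12
augment #2: 1→4→5→2 push 2
augment #3: 1→11→3→10→5→2 push 1
augment #4: 1→11→3→10→8→2 push 1
augment #5: 1→11→7→4→8→2 push 4
augment #6: 1→11→7→4→9→2 push 5
max flow = 25; residual-reachable set from 1 gives S-side
cut edges (S→T): {(1,4), (1,6), (3,10), (11,7)} total cap 25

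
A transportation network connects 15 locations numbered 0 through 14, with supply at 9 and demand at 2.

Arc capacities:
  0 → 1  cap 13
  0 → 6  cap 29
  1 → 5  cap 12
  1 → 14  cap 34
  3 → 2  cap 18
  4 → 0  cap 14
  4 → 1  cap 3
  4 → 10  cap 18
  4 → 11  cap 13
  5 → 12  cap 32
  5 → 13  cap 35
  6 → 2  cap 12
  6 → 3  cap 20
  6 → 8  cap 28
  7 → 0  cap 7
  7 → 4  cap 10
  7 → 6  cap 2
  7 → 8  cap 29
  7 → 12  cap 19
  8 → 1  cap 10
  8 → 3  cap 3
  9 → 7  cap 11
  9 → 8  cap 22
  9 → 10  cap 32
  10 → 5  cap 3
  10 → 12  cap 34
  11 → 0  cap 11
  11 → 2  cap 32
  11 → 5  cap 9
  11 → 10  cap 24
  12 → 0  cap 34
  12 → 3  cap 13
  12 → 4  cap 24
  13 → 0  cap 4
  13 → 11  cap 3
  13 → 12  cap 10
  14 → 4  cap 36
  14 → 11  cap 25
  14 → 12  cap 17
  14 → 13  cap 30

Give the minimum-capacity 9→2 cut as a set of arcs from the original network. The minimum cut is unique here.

augment #1: 9→7→6→2 push 2
augment #2: 9→8→3→2 push 3
augment #3: 9→7→0→6→2 push 7
augment #4: 9→7→4→11→2 push 2
augment #5: 9→10→12→3→2 push 13
augment #6: 9→8→1→14→11→2 push 10
augment #7: 9→10→5→13→11→2 push 3
augment #8: 9→10→12→0→6→2 push 3
augment #9: 9→10→12→4→11→2 push 11
augment #10: 9→10→12→0→6→3→2 push 2
max flow = 56; residual-reachable set from 9 gives S-side
cut edges (S→T): {(8,1), (8,3), (9,7), (9,10)} total cap 56

Min-cut arcs: {(8,1), (8,3), (9,7), (9,10)} (total capacity 56)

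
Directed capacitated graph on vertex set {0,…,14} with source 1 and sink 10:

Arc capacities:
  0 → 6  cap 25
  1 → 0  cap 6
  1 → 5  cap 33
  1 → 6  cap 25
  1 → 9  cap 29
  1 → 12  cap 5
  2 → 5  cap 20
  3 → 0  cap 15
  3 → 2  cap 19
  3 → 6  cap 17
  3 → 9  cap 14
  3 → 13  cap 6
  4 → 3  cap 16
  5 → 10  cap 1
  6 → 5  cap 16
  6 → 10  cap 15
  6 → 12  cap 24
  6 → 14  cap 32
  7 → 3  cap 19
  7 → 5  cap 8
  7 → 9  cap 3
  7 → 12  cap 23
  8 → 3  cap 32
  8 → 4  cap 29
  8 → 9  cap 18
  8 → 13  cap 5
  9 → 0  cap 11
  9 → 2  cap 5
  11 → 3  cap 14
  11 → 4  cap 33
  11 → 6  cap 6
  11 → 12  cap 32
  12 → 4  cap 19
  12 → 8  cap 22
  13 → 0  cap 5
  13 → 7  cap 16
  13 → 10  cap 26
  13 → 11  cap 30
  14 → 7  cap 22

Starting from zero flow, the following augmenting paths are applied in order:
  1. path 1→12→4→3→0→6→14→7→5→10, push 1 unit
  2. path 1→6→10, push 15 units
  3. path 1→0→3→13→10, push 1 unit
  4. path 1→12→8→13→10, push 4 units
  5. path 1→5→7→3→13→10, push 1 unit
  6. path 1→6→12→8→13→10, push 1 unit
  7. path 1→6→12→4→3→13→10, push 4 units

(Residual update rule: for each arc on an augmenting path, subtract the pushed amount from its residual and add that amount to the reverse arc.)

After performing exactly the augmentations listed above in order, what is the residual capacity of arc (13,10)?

Residual capacity of (13,10): 15

after path 1 (1→12→4→3→0→6→14→7→5→10, push 1): res(13,10)=26
after path 2 (1→6→10, push 15): res(13,10)=26
after path 3 (1→0→3→13→10, push 1): res(13,10)=25
after path 4 (1→12→8→13→10, push 4): res(13,10)=21
after path 5 (1→5→7→3→13→10, push 1): res(13,10)=20
after path 6 (1→6→12→8→13→10, push 1): res(13,10)=19
after path 7 (1→6→12→4→3→13→10, push 4): res(13,10)=15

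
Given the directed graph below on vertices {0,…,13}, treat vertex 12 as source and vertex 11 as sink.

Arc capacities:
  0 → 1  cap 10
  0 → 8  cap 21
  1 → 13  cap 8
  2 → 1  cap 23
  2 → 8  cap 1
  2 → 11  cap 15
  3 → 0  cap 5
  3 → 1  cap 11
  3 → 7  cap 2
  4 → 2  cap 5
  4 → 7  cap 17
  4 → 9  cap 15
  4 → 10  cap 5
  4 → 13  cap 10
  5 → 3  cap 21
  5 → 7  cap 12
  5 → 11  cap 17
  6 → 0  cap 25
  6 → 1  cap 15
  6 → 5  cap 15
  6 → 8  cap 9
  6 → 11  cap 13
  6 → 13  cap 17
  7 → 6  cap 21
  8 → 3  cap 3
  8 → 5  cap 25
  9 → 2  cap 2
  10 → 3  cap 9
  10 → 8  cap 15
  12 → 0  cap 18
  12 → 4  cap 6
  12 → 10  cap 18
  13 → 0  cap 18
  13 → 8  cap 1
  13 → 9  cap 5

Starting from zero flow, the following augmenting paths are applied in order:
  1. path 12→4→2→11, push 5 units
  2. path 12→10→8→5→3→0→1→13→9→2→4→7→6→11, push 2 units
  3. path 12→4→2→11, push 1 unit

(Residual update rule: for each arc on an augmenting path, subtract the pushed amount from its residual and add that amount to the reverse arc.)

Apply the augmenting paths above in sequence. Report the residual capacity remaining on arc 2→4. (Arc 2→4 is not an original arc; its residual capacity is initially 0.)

after path 1 (12→4→2→11, push 5): res(2,4)=5
after path 2 (12→10→8→5→3→0→1→13→9→2→4→7→6→11, push 2): res(2,4)=3
after path 3 (12→4→2→11, push 1): res(2,4)=4

Residual capacity of (2,4): 4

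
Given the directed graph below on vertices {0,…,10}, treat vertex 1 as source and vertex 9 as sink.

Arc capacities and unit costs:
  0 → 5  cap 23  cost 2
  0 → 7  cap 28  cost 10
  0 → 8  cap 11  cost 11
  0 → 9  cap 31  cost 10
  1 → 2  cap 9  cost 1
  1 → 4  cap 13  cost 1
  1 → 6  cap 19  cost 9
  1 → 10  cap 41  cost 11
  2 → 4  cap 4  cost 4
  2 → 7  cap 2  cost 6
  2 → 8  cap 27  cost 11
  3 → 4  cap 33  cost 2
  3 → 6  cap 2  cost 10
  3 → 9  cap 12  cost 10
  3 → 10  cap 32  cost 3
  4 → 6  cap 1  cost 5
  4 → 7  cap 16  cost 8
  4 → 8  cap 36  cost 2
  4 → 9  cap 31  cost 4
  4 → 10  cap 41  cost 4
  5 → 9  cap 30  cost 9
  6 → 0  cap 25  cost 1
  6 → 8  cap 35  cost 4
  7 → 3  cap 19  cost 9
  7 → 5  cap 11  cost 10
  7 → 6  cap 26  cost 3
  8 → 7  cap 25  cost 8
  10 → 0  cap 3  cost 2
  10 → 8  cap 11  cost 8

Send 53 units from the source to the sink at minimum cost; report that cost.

Minimum cost for 53 units: 1071

shortest-cost path #1: 1→4→9 push 13 @ unit cost 5 (adds 65)
shortest-cost path #2: 1→2→4→9 push 4 @ unit cost 9 (adds 36)
shortest-cost path #3: 1→6→0→9 push 19 @ unit cost 20 (adds 380)
shortest-cost path #4: 1→2→7→6→0→9 push 2 @ unit cost 21 (adds 42)
shortest-cost path #5: 1→10→0→9 push 3 @ unit cost 23 (adds 69)
shortest-cost path #6: 1→2→8→7→6→0→9 push 3 @ unit cost 34 (adds 102)
shortest-cost path #7: 1→10→8→7→6→0→9 push 1 @ unit cost 41 (adds 41)
shortest-cost path #8: 1→10→8→7→3→4→9 push 8 @ unit cost 42 (adds 336)
total cost = 1071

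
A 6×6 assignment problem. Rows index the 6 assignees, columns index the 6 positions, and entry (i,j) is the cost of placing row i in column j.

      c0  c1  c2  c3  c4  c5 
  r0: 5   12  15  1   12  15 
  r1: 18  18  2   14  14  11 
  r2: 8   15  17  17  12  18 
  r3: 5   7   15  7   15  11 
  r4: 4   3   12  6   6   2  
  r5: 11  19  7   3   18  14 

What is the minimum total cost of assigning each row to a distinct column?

Minimum assignment cost: 31

optimal assignment: row0→col0 (cost 5), row1→col2 (cost 2), row2→col4 (cost 12), row3→col1 (cost 7), row4→col5 (cost 2), row5→col3 (cost 3)
total = 5 + 2 + 12 + 7 + 2 + 3 = 31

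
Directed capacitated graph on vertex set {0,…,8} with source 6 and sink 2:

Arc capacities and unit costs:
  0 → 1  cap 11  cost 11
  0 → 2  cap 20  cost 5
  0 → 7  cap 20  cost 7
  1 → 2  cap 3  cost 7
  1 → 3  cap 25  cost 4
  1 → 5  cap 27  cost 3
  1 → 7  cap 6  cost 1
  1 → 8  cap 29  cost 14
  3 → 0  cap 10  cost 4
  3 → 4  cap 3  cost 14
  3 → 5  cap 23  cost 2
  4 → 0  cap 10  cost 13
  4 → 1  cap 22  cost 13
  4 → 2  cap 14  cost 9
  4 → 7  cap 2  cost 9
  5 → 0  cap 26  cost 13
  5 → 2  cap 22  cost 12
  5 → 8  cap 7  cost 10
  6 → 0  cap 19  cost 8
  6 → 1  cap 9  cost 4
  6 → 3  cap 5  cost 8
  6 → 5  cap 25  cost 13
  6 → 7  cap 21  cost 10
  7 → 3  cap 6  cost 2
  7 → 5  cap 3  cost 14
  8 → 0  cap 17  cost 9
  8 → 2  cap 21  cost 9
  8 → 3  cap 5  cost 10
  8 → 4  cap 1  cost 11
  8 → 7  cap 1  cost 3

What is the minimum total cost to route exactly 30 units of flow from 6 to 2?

Minimum cost for 30 units: 433

shortest-cost path #1: 6→1→2 push 3 @ unit cost 11 (adds 33)
shortest-cost path #2: 6→0→2 push 19 @ unit cost 13 (adds 247)
shortest-cost path #3: 6→1→7→3→0→2 push 1 @ unit cost 16 (adds 16)
shortest-cost path #4: 6→1→5→2 push 5 @ unit cost 19 (adds 95)
shortest-cost path #5: 6→3→7→1→5→2 push 1 @ unit cost 20 (adds 20)
shortest-cost path #6: 6→3→5→2 push 1 @ unit cost 22 (adds 22)
total cost = 433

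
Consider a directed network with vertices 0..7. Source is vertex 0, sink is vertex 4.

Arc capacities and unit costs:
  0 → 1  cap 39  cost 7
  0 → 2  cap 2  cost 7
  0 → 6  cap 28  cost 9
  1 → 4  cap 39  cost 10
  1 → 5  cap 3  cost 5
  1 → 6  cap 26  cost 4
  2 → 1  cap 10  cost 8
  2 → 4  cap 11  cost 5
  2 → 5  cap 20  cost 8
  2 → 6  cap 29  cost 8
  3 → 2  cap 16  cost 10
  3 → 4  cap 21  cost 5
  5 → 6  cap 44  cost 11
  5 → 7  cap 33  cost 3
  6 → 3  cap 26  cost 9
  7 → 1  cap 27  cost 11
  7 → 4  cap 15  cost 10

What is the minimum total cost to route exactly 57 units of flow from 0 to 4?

Minimum cost for 57 units: 1055

shortest-cost path #1: 0→2→4 push 2 @ unit cost 12 (adds 24)
shortest-cost path #2: 0→1→4 push 39 @ unit cost 17 (adds 663)
shortest-cost path #3: 0→6→3→4 push 16 @ unit cost 23 (adds 368)
total cost = 1055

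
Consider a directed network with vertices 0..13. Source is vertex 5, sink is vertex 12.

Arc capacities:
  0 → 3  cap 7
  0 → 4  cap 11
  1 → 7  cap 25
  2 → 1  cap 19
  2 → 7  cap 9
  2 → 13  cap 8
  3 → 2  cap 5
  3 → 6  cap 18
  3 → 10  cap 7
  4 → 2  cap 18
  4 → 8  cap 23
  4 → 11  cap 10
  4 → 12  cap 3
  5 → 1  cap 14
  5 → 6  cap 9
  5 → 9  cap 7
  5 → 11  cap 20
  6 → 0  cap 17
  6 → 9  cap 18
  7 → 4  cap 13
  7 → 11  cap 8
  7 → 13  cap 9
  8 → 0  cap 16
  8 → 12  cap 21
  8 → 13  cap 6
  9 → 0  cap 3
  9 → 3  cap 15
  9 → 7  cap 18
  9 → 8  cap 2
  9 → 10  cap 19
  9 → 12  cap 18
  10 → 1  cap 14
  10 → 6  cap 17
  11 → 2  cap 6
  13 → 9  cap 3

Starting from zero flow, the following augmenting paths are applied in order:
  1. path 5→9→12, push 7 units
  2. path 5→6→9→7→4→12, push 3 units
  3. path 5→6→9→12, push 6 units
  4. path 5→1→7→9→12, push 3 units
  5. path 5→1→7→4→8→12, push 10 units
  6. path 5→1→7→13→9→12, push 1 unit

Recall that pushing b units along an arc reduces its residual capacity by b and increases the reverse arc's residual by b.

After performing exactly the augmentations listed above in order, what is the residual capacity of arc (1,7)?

after path 1 (5→9→12, push 7): res(1,7)=25
after path 2 (5→6→9→7→4→12, push 3): res(1,7)=25
after path 3 (5→6→9→12, push 6): res(1,7)=25
after path 4 (5→1→7→9→12, push 3): res(1,7)=22
after path 5 (5→1→7→4→8→12, push 10): res(1,7)=12
after path 6 (5→1→7→13→9→12, push 1): res(1,7)=11

Residual capacity of (1,7): 11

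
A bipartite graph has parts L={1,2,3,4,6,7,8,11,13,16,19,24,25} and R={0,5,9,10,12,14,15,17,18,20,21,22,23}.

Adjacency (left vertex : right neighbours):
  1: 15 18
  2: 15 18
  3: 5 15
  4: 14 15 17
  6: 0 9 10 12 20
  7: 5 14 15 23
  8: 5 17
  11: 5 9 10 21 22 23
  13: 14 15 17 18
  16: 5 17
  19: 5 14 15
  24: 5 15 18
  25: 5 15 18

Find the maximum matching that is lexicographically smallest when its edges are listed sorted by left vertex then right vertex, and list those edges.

Lex-smallest maximum matching: {(1,15), (2,18), (3,5), (4,14), (6,0), (7,23), (8,17), (11,9)}

|M| = 8 (so the lex-smallest maximum matching has 8 edges)
process left vertices in ascending order; for each, take the smallest-labelled available neighbour that still permits 8 edges overall, or leave it unmatched if none does
lex-smallest matching: {1-15, 2-18, 3-5, 4-14, 6-0, 7-23, 8-17, 11-9}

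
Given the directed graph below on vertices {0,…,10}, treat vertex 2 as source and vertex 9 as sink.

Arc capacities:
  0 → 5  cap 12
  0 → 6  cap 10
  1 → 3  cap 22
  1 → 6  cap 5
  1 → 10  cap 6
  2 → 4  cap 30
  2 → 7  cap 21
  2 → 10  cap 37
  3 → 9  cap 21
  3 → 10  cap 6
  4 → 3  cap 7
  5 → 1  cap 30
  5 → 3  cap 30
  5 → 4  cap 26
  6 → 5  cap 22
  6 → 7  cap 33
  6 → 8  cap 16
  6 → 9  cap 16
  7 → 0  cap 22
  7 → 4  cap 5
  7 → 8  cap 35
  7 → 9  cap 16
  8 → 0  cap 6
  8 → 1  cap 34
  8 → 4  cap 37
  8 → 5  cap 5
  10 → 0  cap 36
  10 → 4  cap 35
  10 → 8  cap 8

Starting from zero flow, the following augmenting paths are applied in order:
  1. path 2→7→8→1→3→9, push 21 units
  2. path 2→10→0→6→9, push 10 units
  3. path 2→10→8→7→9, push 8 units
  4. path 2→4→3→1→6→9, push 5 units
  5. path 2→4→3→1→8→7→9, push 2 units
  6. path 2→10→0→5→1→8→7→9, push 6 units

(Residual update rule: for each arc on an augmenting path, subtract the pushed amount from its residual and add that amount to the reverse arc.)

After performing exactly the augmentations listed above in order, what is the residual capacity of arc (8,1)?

after path 1 (2→7→8→1→3→9, push 21): res(8,1)=13
after path 2 (2→10→0→6→9, push 10): res(8,1)=13
after path 3 (2→10→8→7→9, push 8): res(8,1)=13
after path 4 (2→4→3→1→6→9, push 5): res(8,1)=13
after path 5 (2→4→3→1→8→7→9, push 2): res(8,1)=15
after path 6 (2→10→0→5→1→8→7→9, push 6): res(8,1)=21

Residual capacity of (8,1): 21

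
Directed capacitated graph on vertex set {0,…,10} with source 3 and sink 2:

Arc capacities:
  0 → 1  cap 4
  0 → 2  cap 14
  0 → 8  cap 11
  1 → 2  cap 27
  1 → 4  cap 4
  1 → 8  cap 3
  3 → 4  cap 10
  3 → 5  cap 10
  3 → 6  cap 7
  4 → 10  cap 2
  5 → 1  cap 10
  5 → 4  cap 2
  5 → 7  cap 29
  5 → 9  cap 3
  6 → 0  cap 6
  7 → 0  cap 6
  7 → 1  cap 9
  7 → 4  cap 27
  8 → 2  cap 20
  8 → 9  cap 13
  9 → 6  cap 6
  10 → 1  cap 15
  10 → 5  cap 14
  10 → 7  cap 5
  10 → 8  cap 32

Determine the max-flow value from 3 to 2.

Maximum flow value: 18

augment #1: 3→5→1→2 bottleneck 10, total now 10
augment #2: 3→6→0→2 bottleneck 6, total now 16
augment #3: 3→4→10→1→2 bottleneck 2, total now 18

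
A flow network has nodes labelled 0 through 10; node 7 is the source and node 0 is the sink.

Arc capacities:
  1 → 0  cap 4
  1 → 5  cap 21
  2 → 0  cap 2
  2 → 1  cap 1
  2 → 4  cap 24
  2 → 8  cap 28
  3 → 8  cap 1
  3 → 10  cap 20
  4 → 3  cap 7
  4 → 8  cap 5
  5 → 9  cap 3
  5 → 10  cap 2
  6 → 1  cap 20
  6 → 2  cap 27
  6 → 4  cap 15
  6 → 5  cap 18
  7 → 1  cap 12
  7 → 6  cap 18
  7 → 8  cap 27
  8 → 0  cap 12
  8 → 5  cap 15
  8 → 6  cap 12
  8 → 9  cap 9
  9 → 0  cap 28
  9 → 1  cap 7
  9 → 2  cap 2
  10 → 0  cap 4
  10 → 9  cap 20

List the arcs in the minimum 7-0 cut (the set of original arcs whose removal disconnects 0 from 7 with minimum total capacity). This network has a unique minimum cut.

Min-cut arcs: {(1,0), (2,0), (4,3), (5,9), (5,10), (8,0), (8,9)} (total capacity 39)

augment #1: 7→1→0 push 4
augment #2: 7→8→0 push 12
augment #3: 7→6→2→0 push 2
augment #4: 7→8→9→0 push 9
augment #5: 7→1→5→9→0 push 3
augment #6: 7→1→5→10→0 push 2
augment #7: 7→6→4→3→10→0 push 2
augment #8: 7→6→4→3→10→9→0 push 5
max flow = 39; residual-reachable set from 7 gives S-side
cut edges (S→T): {(1,0), (2,0), (4,3), (5,9), (5,10), (8,0), (8,9)} total cap 39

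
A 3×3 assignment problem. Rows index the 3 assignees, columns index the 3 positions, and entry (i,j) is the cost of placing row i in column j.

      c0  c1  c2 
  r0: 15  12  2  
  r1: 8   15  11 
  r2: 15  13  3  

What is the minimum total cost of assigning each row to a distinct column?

one of 2 optimal assignments: row0→col1 (cost 12), row1→col0 (cost 8), row2→col2 (cost 3)
total = 12 + 8 + 3 = 23

Minimum assignment cost: 23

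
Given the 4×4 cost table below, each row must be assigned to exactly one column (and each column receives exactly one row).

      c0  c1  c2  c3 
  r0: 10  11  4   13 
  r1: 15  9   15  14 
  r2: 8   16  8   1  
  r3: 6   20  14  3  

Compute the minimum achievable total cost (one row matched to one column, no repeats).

optimal assignment: row0→col2 (cost 4), row1→col1 (cost 9), row2→col3 (cost 1), row3→col0 (cost 6)
total = 4 + 9 + 1 + 6 = 20

Minimum assignment cost: 20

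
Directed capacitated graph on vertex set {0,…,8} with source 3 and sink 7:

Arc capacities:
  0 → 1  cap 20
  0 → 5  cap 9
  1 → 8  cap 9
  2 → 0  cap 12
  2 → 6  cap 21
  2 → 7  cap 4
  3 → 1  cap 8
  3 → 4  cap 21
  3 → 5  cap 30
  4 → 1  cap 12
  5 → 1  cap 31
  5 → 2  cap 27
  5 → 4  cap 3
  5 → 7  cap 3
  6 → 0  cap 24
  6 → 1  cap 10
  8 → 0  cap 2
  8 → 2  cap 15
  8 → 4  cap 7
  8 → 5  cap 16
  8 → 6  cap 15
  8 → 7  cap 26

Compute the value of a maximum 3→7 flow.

Maximum flow value: 16

augment #1: 3→5→7 bottleneck 3, total now 3
augment #2: 3→1→8→7 bottleneck 8, total now 11
augment #3: 3→5→2→7 bottleneck 4, total now 15
augment #4: 3→4→1→8→7 bottleneck 1, total now 16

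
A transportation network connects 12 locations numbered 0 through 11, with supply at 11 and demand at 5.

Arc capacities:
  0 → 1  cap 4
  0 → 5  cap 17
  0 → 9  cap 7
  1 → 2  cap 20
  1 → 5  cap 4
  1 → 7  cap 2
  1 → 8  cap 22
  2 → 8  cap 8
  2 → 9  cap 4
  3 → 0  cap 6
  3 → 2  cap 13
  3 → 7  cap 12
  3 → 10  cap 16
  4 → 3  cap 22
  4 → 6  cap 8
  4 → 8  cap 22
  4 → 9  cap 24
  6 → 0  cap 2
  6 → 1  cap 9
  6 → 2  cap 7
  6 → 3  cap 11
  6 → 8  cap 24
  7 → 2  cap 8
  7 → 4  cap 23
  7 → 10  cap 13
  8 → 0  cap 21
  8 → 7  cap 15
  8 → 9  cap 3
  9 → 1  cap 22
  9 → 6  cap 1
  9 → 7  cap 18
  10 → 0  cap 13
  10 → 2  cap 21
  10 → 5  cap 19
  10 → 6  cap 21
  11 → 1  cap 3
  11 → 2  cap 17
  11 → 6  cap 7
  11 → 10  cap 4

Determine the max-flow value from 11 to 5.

Maximum flow value: 26

augment #1: 11→1→5 bottleneck 3, total now 3
augment #2: 11→10→5 bottleneck 4, total now 7
augment #3: 11→6→0→5 bottleneck 2, total now 9
augment #4: 11→6→1→5 bottleneck 1, total now 10
augment #5: 11→2→8→0→5 bottleneck 8, total now 18
augment #6: 11→6→3→0→5 bottleneck 4, total now 22
augment #7: 11→2→9→7→10→5 bottleneck 4, total now 26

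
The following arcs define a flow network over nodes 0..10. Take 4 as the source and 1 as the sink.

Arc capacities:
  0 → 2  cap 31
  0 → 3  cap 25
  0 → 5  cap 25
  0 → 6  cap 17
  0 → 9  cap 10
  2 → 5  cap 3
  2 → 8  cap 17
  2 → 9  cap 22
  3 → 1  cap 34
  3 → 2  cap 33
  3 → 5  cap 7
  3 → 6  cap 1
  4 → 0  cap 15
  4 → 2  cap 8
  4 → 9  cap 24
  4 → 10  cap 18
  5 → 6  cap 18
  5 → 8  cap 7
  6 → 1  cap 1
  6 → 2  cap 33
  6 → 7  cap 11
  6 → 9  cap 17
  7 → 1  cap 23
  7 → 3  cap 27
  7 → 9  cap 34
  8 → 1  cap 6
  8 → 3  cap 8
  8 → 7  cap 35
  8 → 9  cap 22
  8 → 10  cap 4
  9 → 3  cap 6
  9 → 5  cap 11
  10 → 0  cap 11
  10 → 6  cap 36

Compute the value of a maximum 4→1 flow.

Maximum flow value: 58

augment #1: 4→0→3→1 bottleneck 15, total now 15
augment #2: 4→2→8→1 bottleneck 6, total now 21
augment #3: 4→9→3→1 bottleneck 6, total now 27
augment #4: 4→10→6→1 bottleneck 1, total now 28
augment #5: 4→2→8→3→1 bottleneck 2, total now 30
augment #6: 4→10→0→3→1 bottleneck 10, total now 40
augment #7: 4→10→6→7→1 bottleneck 7, total now 47
augment #8: 4→9→5→6→7→1 bottleneck 4, total now 51
augment #9: 4→9→5→8→3→1 bottleneck 1, total now 52
augment #10: 4→9→5→8→7→1 bottleneck 6, total now 58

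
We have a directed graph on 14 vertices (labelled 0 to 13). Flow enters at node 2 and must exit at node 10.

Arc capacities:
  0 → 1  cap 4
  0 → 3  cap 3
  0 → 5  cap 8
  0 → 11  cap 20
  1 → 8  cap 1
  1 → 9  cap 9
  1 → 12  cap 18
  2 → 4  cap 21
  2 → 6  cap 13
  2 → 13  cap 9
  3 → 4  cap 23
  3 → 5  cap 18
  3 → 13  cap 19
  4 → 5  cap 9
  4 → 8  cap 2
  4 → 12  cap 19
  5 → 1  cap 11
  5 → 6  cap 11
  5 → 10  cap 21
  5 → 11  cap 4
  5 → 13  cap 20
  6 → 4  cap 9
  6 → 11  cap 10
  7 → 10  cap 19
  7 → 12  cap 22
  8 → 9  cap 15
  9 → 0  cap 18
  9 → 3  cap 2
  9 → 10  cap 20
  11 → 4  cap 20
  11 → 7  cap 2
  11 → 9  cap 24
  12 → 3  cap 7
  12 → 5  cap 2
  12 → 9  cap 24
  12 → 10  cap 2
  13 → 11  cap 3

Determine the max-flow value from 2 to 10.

augment #1: 2→4→5→10 bottleneck 9, total now 9
augment #2: 2→4→12→10 bottleneck 2, total now 11
augment #3: 2→4→8→9→10 bottleneck 2, total now 13
augment #4: 2→4→12→5→10 bottleneck 2, total now 15
augment #5: 2→4→12→9→10 bottleneck 6, total now 21
augment #6: 2→6→11→7→10 bottleneck 2, total now 23
augment #7: 2→6→11→9→10 bottleneck 8, total now 31
augment #8: 2→13→11→9→10 bottleneck 3, total now 34
augment #9: 2→6→4→12→9→10 bottleneck 1, total now 35
augment #10: 2→6→4→12→3→5→10 bottleneck 2, total now 37

Maximum flow value: 37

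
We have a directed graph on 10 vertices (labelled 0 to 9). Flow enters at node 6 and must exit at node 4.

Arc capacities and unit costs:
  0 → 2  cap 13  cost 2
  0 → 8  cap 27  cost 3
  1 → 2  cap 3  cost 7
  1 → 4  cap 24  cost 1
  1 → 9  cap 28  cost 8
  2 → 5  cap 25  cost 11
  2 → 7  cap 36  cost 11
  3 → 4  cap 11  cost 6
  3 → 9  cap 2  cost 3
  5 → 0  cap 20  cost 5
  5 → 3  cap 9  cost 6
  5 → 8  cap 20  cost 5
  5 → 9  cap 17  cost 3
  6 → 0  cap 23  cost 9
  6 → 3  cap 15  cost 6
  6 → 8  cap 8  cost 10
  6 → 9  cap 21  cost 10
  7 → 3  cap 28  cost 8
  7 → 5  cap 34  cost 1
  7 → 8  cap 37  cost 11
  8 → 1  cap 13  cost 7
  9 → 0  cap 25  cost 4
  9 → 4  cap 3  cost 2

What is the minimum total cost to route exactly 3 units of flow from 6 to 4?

shortest-cost path #1: 6→3→9→4 push 2 @ unit cost 11 (adds 22)
shortest-cost path #2: 6→9→4 push 1 @ unit cost 12 (adds 12)
total cost = 34

Minimum cost for 3 units: 34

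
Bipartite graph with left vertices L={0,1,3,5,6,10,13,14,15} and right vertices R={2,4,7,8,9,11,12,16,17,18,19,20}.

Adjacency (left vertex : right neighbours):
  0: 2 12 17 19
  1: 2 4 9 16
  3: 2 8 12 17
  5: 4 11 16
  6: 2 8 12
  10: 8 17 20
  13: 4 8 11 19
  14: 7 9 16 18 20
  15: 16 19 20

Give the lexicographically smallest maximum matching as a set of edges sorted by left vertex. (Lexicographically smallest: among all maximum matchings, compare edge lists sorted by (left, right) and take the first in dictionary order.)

|M| = 9 (so the lex-smallest maximum matching has 9 edges)
process left vertices in ascending order; for each, take the smallest-labelled available neighbour that still permits 9 edges overall, or leave it unmatched if none does
lex-smallest matching: {0-2, 1-4, 3-8, 5-11, 6-12, 10-17, 13-19, 14-7, 15-16}

Lex-smallest maximum matching: {(0,2), (1,4), (3,8), (5,11), (6,12), (10,17), (13,19), (14,7), (15,16)}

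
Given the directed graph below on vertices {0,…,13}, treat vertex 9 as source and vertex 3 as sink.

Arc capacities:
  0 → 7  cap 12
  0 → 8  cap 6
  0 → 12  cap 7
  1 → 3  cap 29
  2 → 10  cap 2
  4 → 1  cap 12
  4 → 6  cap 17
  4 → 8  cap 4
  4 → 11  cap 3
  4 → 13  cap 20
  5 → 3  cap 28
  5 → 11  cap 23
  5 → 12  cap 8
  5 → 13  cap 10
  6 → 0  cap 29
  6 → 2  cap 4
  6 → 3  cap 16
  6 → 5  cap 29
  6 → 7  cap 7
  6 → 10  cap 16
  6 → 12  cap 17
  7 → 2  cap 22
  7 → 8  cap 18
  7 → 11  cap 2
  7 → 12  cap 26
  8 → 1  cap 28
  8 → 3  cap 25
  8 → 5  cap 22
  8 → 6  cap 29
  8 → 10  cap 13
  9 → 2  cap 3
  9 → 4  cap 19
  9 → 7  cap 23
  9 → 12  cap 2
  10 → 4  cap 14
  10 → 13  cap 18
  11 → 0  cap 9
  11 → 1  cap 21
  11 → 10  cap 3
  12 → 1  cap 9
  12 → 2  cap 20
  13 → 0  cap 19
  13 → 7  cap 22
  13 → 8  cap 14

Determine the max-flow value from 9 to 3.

augment #1: 9→4→1→3 bottleneck 12, total now 12
augment #2: 9→4→6→3 bottleneck 7, total now 19
augment #3: 9→7→8→3 bottleneck 18, total now 37
augment #4: 9→12→1→3 bottleneck 2, total now 39
augment #5: 9→7→11→1→3 bottleneck 2, total now 41
augment #6: 9→7→12→1→3 bottleneck 3, total now 44
augment #7: 9→2→10→4→6→3 bottleneck 2, total now 46

Maximum flow value: 46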